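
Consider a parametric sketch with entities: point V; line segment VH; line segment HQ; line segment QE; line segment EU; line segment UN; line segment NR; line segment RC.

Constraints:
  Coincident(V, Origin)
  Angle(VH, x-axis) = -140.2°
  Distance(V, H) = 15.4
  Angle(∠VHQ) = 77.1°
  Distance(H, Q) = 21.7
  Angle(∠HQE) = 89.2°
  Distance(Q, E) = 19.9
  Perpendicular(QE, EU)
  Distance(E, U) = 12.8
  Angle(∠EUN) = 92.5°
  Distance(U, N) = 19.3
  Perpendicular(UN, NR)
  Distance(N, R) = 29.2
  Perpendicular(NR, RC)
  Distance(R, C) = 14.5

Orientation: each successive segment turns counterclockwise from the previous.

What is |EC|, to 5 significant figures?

17.265

V is at the origin; VH runs at -140.2° with length 15.4, so H = (-11.832, -9.8577). ∠VHQ = 77.1° gives HQ at -37.300° from the x-axis; with |HQ| = 21.7, Q = (5.4302, -23.008). ∠HQE = 89.2° gives QE at 53.500° from the x-axis; with |QE| = 19.9, E = (17.267, -7.0109). The perpendicularity gives EU at right angles to QE, so EU runs at 143.50°; with |EU| = 12.8, U = (6.9778, 0.60285). ∠EUN = 92.5° gives UN at -129.00° from the x-axis; with |UN| = 19.3, N = (-5.1681, -14.396). UN ⟂ NR, so NR runs at -39.000°; with |NR| = 29.2, R = (17.525, -32.772). NR ⟂ RC, so RC runs at 51.000°; with |RC| = 14.5, C = (26.650, -21.504). Then |EC| = |C − E| = 17.265.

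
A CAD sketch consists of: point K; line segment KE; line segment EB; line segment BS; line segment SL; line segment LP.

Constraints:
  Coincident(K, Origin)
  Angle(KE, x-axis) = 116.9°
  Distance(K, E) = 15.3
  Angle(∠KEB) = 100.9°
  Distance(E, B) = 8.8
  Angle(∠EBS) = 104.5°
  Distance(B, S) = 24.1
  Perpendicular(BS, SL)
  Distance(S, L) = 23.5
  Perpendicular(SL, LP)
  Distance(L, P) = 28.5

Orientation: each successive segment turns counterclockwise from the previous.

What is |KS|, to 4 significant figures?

19.58

∠KEB = 100.9° gives EB at -164.0° from the x-axis; with |EB| = 8.8, B = (-15.38, 11.22). ∠EBS = 104.5° gives BS at -88.50° from the x-axis; with |BS| = 24.1, S = (-14.75, -12.87). Then |KS| = |S − K| = 19.58.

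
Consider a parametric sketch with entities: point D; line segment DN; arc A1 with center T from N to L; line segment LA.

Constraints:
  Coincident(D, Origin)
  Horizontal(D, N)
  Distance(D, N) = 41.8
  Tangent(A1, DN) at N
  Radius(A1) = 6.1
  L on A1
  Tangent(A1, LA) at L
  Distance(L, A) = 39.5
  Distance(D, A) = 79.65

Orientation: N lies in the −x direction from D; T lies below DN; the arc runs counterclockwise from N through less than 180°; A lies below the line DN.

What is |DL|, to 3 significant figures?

46.2

Checks: ∠(TN, ND) = 90.00° ✓; |TN| = 6.100 ✓; |TL| = 6.100 ✓; ∠(TL, LA) = 90.00° ✓; |LA| = 39.50 ✓; |DA| = 79.65 ✓.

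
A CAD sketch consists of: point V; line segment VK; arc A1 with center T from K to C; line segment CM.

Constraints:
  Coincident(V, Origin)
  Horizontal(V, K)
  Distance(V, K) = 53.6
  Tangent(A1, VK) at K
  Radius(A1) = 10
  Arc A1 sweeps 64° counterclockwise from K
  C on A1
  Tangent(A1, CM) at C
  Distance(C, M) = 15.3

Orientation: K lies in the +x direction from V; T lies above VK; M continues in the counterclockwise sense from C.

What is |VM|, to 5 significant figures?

71.951

V is at the origin; V and K share the same y with |VK| = 53.6 and K on the +x side, so K = (53.600, 0.0000). The tangent condition forces TK to be normal to VK, so T = K + (0, 10) = (53.600, 10.000). On A1, K sits at bearing -90° from T; a 64° counterclockwise sweep puts C at bearing -26°, so C = T + 10.0·(cos -26°, sin -26°) = (62.588, 5.6163). Since A1 is tangent to CM there, TC ⟂ CM, so CM runs along (−sin -26°, cos -26°); with |CM| = 15.3, M = (69.295, 19.368). Then |VM| = |M − V| = 71.951.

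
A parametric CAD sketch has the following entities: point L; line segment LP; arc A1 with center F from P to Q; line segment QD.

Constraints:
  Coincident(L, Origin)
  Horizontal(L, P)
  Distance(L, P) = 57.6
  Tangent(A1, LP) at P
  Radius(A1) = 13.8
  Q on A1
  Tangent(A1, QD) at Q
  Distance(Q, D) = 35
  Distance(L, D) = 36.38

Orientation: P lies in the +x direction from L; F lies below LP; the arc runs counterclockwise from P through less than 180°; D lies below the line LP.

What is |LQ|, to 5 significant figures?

48.144

Checks: |LP| = 57.60 ✓; |FQ| = 13.80 ✓; ∠(FQ, QD) = 90.00° ✓; |QD| = 35.00 ✓; |LD| = 36.38 ✓.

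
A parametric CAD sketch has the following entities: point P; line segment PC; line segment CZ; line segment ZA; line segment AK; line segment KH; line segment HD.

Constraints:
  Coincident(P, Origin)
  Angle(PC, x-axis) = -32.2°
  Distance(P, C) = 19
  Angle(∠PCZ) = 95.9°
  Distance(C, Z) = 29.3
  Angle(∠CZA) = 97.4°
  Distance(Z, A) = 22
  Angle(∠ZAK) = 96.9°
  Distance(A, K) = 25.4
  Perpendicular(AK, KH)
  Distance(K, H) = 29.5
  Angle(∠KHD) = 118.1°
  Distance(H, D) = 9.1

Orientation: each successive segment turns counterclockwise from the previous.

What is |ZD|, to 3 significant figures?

23.3

AK is perpendicular to KH, so KH runs at -52.4°; with |KH| = 29.5, H = (16.6, -10.2). ∠KHD = 118.1° gives HD at 9.50° from the x-axis; with |HD| = 9.1, D = (25.6, -8.74). Then |ZD| = |D − Z| = 23.3.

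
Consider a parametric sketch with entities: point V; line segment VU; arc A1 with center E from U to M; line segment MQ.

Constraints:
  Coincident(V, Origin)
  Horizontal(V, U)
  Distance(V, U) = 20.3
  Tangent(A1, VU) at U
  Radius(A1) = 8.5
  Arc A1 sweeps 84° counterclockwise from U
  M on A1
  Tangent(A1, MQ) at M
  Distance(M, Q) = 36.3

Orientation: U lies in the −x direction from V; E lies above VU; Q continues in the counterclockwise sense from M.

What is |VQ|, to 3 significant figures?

44.4

On A1, U sits at bearing -90° from E; an 84° counterclockwise sweep puts M at bearing -6°, so M = E + 8.5·(cos -6°, sin -6°) = (-11.8, 7.61). Tangency of A1 to MQ means the radius EM is perpendicular to MQ, so MQ runs along (−sin -6°, cos -6°); with |MQ| = 36.3, Q = (-8.05, 43.7). Then |VQ| = |Q − V| = 44.4.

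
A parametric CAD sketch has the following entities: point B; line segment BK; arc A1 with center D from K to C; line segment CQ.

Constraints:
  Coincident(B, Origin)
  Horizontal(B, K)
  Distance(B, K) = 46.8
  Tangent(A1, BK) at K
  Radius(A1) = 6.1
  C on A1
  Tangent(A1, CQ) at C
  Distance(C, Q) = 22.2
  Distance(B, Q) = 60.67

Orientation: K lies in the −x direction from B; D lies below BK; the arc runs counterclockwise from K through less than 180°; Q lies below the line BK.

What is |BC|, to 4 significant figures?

53.22

B is at the origin; B and K share the same y with |BK| = 46.8 and K on the −x side, so K = (-46.80, 0.000). A1 meets BK tangentially, so DK is at right angles to BK, so D = K + (0, -6.1) = (-46.80, -6.100). Since DC ⟂ CQ (tangency), |DQ| = √(6.1² + 22.2²) = 23.02 regardless of where C sits on A1. So Q lies on both circle(B, 60.67) and circle(D, 23.02); the below-BK intersection is Q = (-53.81, -28.03). C is the foot of the tangent from Q: C = (-52.89, -5.850).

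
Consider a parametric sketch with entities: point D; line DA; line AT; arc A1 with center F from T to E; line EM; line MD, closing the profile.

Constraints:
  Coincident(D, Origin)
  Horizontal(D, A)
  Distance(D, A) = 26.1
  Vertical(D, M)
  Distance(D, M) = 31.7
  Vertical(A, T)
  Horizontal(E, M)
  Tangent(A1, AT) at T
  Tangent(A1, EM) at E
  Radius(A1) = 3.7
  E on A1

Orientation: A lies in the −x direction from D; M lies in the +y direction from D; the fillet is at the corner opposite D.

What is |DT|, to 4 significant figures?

38.28

D is at the origin; DA is horizontal with |DA| = 26.1 and A on the −x side, so A = (-26.10, 0.000). DM is vertical with |DM| = 31.7 and M on the +y side, so M = (0.000, 31.70). The virtual corner opposite D is at (-26.10, 31.70). Tangency of A1 to AT means the radius FT is perpendicular to AT and the tangent condition forces FE to be normal to EM, with radius 3.7, so the center F sits 3.7 in from both sides at F = (-22.40, 28.00). That places the tangent points at T = (-26.10, 28.00) on AT and E = (-22.40, 31.70) on EM. Then |DT| = |T − D| = 38.28.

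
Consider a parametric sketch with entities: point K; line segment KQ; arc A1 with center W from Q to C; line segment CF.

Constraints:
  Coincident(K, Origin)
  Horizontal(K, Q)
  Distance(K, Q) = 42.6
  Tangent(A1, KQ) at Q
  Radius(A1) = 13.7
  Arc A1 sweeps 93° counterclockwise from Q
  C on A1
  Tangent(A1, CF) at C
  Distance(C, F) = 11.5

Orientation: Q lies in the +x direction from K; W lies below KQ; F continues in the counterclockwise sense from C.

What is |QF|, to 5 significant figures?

29.016

K is at the origin; KQ is horizontal with |KQ| = 42.6 and Q on the +x side, so Q = (42.600, 0.0000). Tangency of A1 to KQ means the radius WQ is perpendicular to KQ, so W = Q + (0, -13.7) = (42.600, -13.700). On A1, Q sits at bearing 90° from W; a 93° counterclockwise sweep puts C at bearing 183°, so C = W + 13.7·(cos 183°, sin 183°) = (28.919, -14.417). The tangent condition forces WC to be normal to CF, so CF runs along (−sin 183°, cos 183°); with |CF| = 11.5, F = (29.521, -25.901). Then |QF| = |F − Q| = 29.016.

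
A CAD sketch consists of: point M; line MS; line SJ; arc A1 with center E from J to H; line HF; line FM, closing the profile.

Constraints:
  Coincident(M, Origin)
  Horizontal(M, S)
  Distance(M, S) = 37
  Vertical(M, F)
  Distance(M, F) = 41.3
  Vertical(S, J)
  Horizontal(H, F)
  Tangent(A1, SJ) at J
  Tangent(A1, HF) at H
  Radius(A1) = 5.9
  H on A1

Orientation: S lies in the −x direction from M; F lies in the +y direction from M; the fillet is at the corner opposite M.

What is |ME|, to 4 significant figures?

47.12

M is at the origin; M and S share the same y with |MS| = 37.0 and S on the −x side, so S = (-37.00, 0.000). MF is vertical with |MF| = 41.3 and F on the +y side, so F = (0.000, 41.30). The virtual corner opposite M is at (-37.00, 41.30). Tangency of A1 to SJ means the radius EJ is perpendicular to SJ and tangency of A1 to HF means the radius EH is perpendicular to HF, with radius 5.9, so the center E sits 5.9 in from both sides at E = (-31.10, 35.40). Then |ME| = |E − M| = 47.12.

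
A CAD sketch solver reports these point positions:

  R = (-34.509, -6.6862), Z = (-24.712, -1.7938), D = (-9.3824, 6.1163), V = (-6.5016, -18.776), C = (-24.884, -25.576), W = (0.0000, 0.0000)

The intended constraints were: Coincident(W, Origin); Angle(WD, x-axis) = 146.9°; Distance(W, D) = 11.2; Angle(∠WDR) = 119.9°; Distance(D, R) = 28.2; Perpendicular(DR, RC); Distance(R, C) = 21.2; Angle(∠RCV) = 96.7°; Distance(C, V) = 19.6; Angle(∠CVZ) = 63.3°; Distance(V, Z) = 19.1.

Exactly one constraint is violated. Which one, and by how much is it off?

Distance(V, Z) = 19.1 — off by 5.80.

W = (0.00, 0.00) ✓; WD at 146.9° ✓; |WD| = 11.20 ✓; ∠WDR = 119.9° ✓; |DR| = 28.20 ✓; ∠(DR, RC) = 90.00° ✓; |RC| = 21.20 ✓; ∠RCV = 96.70° ✓; |CV| = 19.60 ✓; ∠CVZ = 63.30° ✓; |VZ| = 24.90 ✗.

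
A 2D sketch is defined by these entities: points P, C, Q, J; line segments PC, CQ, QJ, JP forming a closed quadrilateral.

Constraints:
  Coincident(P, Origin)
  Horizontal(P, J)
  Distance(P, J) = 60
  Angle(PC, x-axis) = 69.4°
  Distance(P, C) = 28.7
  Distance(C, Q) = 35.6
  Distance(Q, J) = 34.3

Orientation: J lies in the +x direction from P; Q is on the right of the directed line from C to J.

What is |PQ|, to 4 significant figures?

26.53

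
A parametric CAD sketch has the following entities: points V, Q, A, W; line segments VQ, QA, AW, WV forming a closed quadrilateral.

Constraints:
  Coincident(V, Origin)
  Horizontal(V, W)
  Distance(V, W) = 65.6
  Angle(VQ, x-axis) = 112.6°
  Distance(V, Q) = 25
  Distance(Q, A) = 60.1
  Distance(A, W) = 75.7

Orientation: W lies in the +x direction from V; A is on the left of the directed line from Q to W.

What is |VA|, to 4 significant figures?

74.16

Checks: VQ at 112.6° ✓; |QA| = 60.10 ✓; |AW| = 75.70 ✓.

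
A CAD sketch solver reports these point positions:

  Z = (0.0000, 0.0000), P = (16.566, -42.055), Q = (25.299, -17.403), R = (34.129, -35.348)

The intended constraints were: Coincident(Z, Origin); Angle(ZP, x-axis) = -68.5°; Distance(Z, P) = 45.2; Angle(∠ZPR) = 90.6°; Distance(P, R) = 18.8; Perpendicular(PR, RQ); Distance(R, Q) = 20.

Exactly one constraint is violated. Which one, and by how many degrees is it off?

Perpendicular(PR, RQ) — off by 5.30°.

Z = (0.00, 0.00) ✓; ZP at -68.50° ✓; |ZP| = 45.20 ✓; ∠ZPR = 90.60° ✓; |PR| = 18.80 ✓; ∠(PR, RQ) = 95.30° ✗; |RQ| = 20.00 ✓.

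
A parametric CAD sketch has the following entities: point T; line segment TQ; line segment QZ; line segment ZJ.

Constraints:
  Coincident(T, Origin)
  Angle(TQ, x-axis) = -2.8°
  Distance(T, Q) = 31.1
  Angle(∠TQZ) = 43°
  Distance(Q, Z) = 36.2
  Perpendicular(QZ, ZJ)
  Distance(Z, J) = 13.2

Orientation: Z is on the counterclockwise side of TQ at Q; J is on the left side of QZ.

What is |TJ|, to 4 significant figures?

15.66

T is at the origin; TQ runs at -2.8° with length 31.1, so Q = 31.1·(cos -2.8°, sin -2.8°) = (31.06, -1.519). ∠TQZ = 43.0°, so QZ runs at -2.8° + (180° − 43.0°) = 134.2° from the x-axis; with |QZ| = 36.2, Z = Q + 36.2·(cos 134.2°, sin 134.2°) = (5.825, 24.43). QZ is perpendicular to ZJ; with |ZJ| = 13.2 on the left of QZ, J = Z + 13.2·(-0.7169, -0.6972) = (-3.638, 15.23). Then |TJ| = |J − T| = 15.66.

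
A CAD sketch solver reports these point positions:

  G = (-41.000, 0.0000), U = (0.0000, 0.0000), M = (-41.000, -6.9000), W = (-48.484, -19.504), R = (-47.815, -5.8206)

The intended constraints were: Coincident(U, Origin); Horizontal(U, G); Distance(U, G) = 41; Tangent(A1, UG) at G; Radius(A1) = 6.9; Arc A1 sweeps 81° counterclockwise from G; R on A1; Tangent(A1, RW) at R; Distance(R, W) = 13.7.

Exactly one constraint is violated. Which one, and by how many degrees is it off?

Tangent(A1, RW) at R — off by 6.20°.

U = (0.00, 0.00) ✓; U.y = 0.00, G.y = 0.00 ✓; |UG| = 41.00 ✓; ∠(MG, GU) = 90.00° ✓; |MG| = 6.900 ✓; bearing(M→R) − bearing(M→G) = 81.00° ✓; |MR| = 6.900 ✓; ∠(MR, RW) = 83.80° ✗; |RW| = 13.70 ✓.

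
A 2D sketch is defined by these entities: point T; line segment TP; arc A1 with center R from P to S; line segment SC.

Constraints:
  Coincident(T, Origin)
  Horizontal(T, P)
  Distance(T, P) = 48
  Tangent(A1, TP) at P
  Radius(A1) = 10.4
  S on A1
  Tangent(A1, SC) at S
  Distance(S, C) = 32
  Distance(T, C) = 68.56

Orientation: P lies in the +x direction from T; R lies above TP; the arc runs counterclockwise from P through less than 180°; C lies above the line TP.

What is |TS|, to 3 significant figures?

59.5

T is at the origin; TP is horizontal with |TP| = 48.0 and P on the +x side, so P = (48.0, 0.00). Tangency of A1 to TP means the radius RP is perpendicular to TP, so R = P + (0, 10.4) = (48.0, 10.4). Since RS ⟂ SC (tangency), |RC| = √(10.4² + 32.0²) = 33.6 regardless of where S sits on A1. So C lies on both circle(T, 68.56) and circle(R, 33.6); the above-TP intersection is C = (52.8, 43.7). S is the foot of the tangent from C: S = (58.2, 12.2).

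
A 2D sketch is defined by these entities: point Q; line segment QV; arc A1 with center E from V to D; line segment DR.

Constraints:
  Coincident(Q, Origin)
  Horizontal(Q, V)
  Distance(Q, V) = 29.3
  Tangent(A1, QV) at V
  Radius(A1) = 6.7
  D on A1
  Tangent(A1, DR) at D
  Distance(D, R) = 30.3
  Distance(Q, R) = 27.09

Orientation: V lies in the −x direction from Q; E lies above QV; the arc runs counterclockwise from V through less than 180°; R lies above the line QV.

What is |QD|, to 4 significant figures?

24.15

Q is at the origin; Q and V share the same y with |QV| = 29.3 and V on the −x side, so V = (-29.30, 0.000). A1 meets QV tangentially, so EV is at right angles to QV, so E = V + (0, 6.7) = (-29.30, 6.700). Since ED ⟂ DR (tangency), |ER| = √(6.7² + 30.3²) = 31.03 regardless of where D sits on A1. So R lies on both circle(Q, 27.09) and circle(E, 31.03); the above-QV intersection is R = (-5.438, 26.54). D is the foot of the tangent from R: D = (-24.01, 2.594).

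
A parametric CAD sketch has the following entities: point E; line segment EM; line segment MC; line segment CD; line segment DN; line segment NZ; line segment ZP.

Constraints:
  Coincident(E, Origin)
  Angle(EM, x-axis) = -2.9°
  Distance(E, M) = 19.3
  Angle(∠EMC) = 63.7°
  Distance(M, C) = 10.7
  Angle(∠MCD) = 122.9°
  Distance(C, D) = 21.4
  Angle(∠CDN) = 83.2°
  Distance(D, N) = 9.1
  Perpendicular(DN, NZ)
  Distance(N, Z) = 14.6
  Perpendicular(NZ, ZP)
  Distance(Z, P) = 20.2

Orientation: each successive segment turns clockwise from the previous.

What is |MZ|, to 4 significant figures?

11.76

E is at the origin; EM runs at -2.9° with length 19.3, so M = (19.28, -0.9764). ∠EMC = 63.7° gives MC at -119.2° from the x-axis; with |MC| = 10.7, C = (14.06, -10.32). ∠MCD = 122.9° gives CD at -176.3° from the x-axis; with |CD| = 21.4, D = (-7.300, -11.70). ∠CDN = 83.2° gives DN at 86.90° from the x-axis; with |DN| = 9.1, N = (-6.808, -2.611). DN is perpendicular to NZ, so NZ runs at -3.100°; with |NZ| = 14.6, Z = (7.771, -3.401). Then |MZ| = |Z − M| = 11.76.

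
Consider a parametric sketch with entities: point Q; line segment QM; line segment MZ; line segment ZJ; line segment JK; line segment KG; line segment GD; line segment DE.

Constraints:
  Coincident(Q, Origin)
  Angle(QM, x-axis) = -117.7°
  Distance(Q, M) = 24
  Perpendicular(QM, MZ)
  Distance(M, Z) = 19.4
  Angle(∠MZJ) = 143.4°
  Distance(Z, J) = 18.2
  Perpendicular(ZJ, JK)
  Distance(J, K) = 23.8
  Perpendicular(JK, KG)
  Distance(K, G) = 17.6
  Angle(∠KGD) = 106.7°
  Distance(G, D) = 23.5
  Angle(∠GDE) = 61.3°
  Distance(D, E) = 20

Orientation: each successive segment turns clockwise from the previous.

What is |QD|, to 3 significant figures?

29.9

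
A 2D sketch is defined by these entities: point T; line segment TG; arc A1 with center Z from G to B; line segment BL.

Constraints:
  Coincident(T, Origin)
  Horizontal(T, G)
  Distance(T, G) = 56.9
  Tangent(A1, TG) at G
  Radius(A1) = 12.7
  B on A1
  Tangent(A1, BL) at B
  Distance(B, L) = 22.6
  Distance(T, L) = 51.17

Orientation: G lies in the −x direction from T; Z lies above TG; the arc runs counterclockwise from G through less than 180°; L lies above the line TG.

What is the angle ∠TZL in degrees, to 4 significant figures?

61.28°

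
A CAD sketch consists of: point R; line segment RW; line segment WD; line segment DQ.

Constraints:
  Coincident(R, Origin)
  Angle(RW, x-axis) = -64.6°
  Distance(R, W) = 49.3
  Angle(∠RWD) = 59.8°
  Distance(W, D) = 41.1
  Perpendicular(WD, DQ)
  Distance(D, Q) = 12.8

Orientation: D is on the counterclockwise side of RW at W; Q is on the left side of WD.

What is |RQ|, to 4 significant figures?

33.97

R is at the origin; RW runs at -64.6° with length 49.3, so W = 49.3·(cos -64.6°, sin -64.6°) = (21.15, -44.53). ∠RWD = 59.8°, so WD runs at -64.6° + (180° − 59.8°) = 55.60° from the x-axis; with |WD| = 41.1, D = W + 41.1·(cos 55.60°, sin 55.60°) = (44.37, -10.62). WD ⟂ DQ; with |DQ| = 12.8 on the left of WD, Q = D + 12.8·(-0.8251, 0.5650) = (33.81, -3.391). Then |RQ| = |Q − R| = 33.97.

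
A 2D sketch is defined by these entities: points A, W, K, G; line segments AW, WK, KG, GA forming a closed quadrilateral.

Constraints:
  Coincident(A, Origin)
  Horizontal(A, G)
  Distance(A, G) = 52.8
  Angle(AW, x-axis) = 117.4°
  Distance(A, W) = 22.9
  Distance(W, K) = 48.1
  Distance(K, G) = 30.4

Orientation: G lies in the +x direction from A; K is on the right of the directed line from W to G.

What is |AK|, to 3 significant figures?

27.7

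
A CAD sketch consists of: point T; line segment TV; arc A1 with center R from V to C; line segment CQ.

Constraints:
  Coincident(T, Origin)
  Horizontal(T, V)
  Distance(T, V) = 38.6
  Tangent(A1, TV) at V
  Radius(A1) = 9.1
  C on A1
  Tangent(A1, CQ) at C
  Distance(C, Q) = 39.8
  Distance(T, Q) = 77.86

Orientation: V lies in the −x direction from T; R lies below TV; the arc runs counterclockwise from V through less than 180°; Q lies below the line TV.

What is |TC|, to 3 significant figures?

46.3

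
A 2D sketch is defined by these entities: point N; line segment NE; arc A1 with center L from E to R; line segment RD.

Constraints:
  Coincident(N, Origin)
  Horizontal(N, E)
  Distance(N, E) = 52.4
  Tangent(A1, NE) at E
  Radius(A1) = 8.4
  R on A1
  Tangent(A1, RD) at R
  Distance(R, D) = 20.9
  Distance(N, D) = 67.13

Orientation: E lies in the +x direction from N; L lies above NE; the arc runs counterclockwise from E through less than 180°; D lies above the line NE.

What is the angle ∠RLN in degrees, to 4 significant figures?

172.2°

Checks: |NE| = 52.40 ✓; |LE| = 8.400 ✓; |LR| = 8.400 ✓; ∠(LR, RD) = 90.00° ✓; |RD| = 20.90 ✓; |ND| = 67.13 ✓.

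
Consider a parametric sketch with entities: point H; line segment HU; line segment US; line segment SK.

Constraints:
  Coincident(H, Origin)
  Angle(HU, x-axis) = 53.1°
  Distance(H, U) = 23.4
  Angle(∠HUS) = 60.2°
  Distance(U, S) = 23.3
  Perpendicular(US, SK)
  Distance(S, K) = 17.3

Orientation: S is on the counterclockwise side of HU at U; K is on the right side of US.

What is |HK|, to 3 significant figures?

39.4

H is at the origin; HU runs at 53.1° with length 23.4, so U = 23.4·(cos 53.1°, sin 53.1°) = (14.0, 18.7). ∠HUS = 60.2°, so US runs at 53.1° + (180° − 60.2°) = 173° from the x-axis; with |US| = 23.3, S = U + 23.3·(cos 173°, sin 173°) = (-9.07, 21.6). US is perpendicular to SK; with |SK| = 17.3 on the right of US, K = S + 17.3·(0.124, 0.992) = (-6.93, 38.8). Then |HK| = |K − H| = 39.4.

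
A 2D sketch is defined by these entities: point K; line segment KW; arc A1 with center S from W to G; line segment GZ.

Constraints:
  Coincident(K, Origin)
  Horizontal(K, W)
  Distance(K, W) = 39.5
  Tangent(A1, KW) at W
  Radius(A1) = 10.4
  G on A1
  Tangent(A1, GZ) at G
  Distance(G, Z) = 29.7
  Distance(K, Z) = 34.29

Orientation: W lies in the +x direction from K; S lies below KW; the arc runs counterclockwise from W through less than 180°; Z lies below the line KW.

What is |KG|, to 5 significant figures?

30.977

K is at the origin; KW is horizontal with |KW| = 39.5 and W on the +x side, so W = (39.500, 0.0000). Since A1 is tangent to KW there, SW ⟂ KW, so S = W + (0, -10.4) = (39.500, -10.400). Since SG ⟂ GZ (tangency), |SZ| = √(10.4² + 29.7²) = 31.468 regardless of where G sits on A1. So Z lies on both circle(K, 34.29) and circle(S, 31.468); the below-KW intersection is Z = (15.402, -30.637). G is the foot of the tangent from Z: G = (30.556, -5.0935).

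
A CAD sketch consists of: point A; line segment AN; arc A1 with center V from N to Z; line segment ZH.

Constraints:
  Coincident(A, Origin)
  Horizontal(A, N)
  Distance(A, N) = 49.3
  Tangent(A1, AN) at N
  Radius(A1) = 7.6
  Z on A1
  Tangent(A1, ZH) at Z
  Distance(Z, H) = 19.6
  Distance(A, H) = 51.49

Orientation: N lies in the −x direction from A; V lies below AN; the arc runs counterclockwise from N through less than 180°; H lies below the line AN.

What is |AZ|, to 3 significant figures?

56.7

A is at the origin; AN is horizontal with |AN| = 49.3 and N on the −x side, so N = (-49.3, 0.00). Tangency of A1 to AN means the radius VN is perpendicular to AN, so V = N + (0, -7.6) = (-49.3, -7.60). Since VZ ⟂ ZH (tangency), |VH| = √(7.6² + 19.6²) = 21.0 regardless of where Z sits on A1. So H lies on both circle(A, 51.49) and circle(V, 21.0); the below-AN intersection is H = (-43.4, -27.8). Z is the foot of the tangent from H: Z = (-55.3, -12.2).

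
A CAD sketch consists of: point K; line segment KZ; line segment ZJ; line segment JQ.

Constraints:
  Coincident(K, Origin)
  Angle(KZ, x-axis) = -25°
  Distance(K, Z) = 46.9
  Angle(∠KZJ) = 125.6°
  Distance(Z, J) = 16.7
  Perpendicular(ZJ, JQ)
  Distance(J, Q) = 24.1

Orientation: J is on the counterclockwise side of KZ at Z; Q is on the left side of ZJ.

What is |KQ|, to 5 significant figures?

46.186

K is at the origin; KZ runs at -25.0° with length 46.9, so Z = 46.9·(cos -25.0°, sin -25.0°) = (42.506, -19.821). ∠KZJ = 125.6°, so ZJ runs at -25.0° + (180° − 125.6°) = 29.400° from the x-axis; with |ZJ| = 16.7, J = Z + 16.7·(cos 29.400°, sin 29.400°) = (57.055, -11.623). ZJ is perpendicular to JQ; with |JQ| = 24.1 on the left of ZJ, Q = J + 24.1·(-0.49090, 0.87121) = (45.224, 9.3735). Then |KQ| = |Q − K| = 46.186.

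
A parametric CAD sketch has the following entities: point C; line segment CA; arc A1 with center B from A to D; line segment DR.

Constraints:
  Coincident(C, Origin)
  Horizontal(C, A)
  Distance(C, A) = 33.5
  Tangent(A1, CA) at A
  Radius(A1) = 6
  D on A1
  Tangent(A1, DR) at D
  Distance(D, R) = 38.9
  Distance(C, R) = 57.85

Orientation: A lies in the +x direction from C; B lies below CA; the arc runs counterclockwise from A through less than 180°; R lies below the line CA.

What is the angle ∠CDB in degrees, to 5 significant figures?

152.81°

Checks: |CA| = 33.50 ✓; |BA| = 6.000 ✓; |BD| = 6.000 ✓; ∠(BD, DR) = 90.00° ✓; |DR| = 38.90 ✓; |CR| = 57.85 ✓.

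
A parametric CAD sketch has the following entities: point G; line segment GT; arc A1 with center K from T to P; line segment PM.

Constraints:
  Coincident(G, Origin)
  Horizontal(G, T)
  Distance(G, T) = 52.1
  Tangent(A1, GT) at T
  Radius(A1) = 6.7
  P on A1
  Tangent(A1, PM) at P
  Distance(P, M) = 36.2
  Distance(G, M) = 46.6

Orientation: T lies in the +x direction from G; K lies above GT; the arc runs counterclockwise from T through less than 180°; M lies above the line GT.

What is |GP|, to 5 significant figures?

57.778

Checks: |KP| = 6.700 ✓; ∠(KP, PM) = 90.00° ✓; |PM| = 36.20 ✓; |GM| = 46.60 ✓.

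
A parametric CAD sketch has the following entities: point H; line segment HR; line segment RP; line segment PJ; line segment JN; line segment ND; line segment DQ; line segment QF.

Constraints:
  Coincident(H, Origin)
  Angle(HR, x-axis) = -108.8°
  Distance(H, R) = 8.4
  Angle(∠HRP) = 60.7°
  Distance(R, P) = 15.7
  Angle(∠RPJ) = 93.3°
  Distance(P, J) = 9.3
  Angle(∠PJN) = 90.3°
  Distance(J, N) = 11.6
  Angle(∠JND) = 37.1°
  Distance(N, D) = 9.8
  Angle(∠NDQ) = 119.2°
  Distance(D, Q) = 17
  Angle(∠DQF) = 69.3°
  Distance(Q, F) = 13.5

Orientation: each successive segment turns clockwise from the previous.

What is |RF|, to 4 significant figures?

27.52

H is at the origin; HR runs at -108.8° with length 8.4, so R = (-2.707, -7.952). ∠HRP = 60.7° gives RP at 131.9° from the x-axis; with |RP| = 15.7, P = (-13.19, 3.734). ∠RPJ = 93.3° gives PJ at 45.20° from the x-axis; with |PJ| = 9.3, J = (-6.639, 10.33). ∠PJN = 90.3° gives JN at -44.50° from the x-axis; with |JN| = 11.6, N = (1.635, 2.202). ∠JND = 37.1° gives ND at 172.6° from the x-axis; with |ND| = 9.8, D = (-8.084, 3.464). ∠NDQ = 119.2° gives DQ at 111.8° from the x-axis; with |DQ| = 17.0, Q = (-14.40, 19.25). ∠DQF = 69.3° gives QF at 1.100° from the x-axis; with |QF| = 13.5, F = (-0.8993, 19.51). Then |RF| = |F − R| = 27.52.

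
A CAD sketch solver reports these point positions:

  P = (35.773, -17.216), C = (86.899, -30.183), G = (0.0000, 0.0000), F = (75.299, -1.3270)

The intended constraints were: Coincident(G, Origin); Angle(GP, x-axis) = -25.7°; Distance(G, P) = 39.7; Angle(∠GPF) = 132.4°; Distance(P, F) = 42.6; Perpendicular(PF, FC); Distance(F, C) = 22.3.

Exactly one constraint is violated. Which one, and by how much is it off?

Distance(F, C) = 22.3 — off by 8.80.

G = (0.00, 0.00) ✓; GP at -25.70° ✓; |GP| = 39.70 ✓; ∠GPF = 132.4° ✓; |PF| = 42.60 ✓; ∠(PF, FC) = 90.00° ✓; |FC| = 31.10 ✗.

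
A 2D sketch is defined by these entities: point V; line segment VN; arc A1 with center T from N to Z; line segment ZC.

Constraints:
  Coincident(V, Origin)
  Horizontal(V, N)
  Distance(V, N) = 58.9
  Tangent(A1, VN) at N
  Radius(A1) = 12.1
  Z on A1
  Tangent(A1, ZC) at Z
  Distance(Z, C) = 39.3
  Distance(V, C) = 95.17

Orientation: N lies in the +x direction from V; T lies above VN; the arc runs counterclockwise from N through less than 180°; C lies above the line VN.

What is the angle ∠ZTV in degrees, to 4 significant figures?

147.8°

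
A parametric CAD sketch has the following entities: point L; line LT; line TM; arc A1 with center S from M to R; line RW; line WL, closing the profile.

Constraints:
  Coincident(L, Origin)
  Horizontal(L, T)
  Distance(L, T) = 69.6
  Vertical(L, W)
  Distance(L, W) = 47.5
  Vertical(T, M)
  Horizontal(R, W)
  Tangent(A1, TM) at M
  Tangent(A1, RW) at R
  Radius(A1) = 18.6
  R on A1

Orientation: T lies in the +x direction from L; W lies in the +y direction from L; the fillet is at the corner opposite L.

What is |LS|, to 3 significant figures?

58.6

L is at the origin; LT is horizontal with |LT| = 69.6 and T on the +x side, so T = (69.6, 0.00). LW is vertical with |LW| = 47.5 and W on the +y side, so W = (0.00, 47.5). The virtual corner opposite L is at (69.6, 47.5). Tangency of A1 to TM means the radius SM is perpendicular to TM and tangency of A1 to RW means the radius SR is perpendicular to RW, with radius 18.6, so the center S sits 18.6 in from both sides at S = (51.0, 28.9). Then |LS| = |S − L| = 58.6.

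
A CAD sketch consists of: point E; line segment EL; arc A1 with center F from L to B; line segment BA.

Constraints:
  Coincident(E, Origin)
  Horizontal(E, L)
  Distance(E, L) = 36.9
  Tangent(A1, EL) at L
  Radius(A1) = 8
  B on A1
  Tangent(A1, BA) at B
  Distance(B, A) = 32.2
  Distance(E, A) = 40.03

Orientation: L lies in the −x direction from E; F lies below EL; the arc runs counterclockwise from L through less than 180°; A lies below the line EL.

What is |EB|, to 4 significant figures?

44.51

Checks: ∠(FL, LE) = 90.00° ✓; |FL| = 8.000 ✓; |FB| = 8.000 ✓; ∠(FB, BA) = 90.00° ✓; |BA| = 32.20 ✓; |EA| = 40.03 ✓.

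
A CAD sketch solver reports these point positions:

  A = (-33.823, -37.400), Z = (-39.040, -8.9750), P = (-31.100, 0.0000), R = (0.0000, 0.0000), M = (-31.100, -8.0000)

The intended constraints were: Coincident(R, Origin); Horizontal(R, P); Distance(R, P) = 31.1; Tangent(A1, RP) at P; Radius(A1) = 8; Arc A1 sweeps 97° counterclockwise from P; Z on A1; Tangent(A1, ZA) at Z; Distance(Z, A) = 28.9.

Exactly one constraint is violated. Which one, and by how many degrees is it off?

Tangent(A1, ZA) at Z — off by 3.40°.

R = (0.00, 0.00) ✓; R.y = 0.00, P.y = 0.00 ✓; |RP| = 31.10 ✓; ∠(MP, PR) = 90.00° ✓; |MP| = 8.000 ✓; bearing(M→Z) − bearing(M→P) = 97.00° ✓; |MZ| = 8.000 ✓; ∠(MZ, ZA) = 86.60° ✗; |ZA| = 28.90 ✓.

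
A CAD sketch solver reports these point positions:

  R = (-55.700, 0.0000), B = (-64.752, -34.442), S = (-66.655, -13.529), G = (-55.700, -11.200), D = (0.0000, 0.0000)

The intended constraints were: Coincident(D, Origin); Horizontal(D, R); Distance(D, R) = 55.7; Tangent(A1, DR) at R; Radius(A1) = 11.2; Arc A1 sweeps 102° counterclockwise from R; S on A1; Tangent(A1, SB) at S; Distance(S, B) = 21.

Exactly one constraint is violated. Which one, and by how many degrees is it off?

Tangent(A1, SB) at S — off by 6.80°.

D = (0.00, 0.00) ✓; D.y = 0.00, R.y = 0.00 ✓; |DR| = 55.70 ✓; ∠(GR, RD) = 90.00° ✓; |GR| = 11.20 ✓; bearing(G→S) − bearing(G→R) = 102.0° ✓; |GS| = 11.20 ✓; ∠(GS, SB) = 96.80° ✗; |SB| = 21.00 ✓.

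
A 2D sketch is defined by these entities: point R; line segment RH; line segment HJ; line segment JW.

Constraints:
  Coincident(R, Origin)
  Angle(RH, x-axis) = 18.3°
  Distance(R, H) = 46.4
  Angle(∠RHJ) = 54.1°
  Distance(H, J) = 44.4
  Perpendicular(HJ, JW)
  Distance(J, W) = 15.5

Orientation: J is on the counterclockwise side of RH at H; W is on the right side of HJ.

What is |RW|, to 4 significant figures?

55.80

R is at the origin; RH runs at 18.3° with length 46.4, so H = 46.4·(cos 18.3°, sin 18.3°) = (44.05, 14.57). ∠RHJ = 54.1°, so HJ runs at 18.3° + (180° − 54.1°) = 144.2° from the x-axis; with |HJ| = 44.4, J = H + 44.4·(cos 144.2°, sin 144.2°) = (8.042, 40.54). HJ is perpendicular to JW; with |JW| = 15.5 on the right of HJ, W = J + 15.5·(0.5850, 0.8111) = (17.11, 53.11). Then |RW| = |W − R| = 55.80.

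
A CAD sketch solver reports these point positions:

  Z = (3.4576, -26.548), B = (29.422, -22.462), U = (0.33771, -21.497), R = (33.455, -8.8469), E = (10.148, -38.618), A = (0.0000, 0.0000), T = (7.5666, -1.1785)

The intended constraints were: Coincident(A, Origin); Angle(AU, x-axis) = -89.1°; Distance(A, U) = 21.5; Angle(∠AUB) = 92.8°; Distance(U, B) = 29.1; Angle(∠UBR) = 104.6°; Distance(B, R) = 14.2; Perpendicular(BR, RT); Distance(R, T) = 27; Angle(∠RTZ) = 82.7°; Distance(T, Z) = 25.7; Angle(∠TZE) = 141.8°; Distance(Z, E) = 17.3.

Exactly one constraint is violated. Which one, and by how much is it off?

Distance(Z, E) = 17.3 — off by 3.50.

A = (0.00, 0.00) ✓; AU at -89.10° ✓; |AU| = 21.50 ✓; ∠AUB = 92.80° ✓; |UB| = 29.10 ✓; ∠UBR = 104.6° ✓; |BR| = 14.20 ✓; ∠(BR, RT) = 90.00° ✓; |RT| = 27.00 ✓; ∠RTZ = 82.70° ✓; |TZ| = 25.70 ✓; ∠TZE = 141.8° ✓; |ZE| = 13.80 ✗.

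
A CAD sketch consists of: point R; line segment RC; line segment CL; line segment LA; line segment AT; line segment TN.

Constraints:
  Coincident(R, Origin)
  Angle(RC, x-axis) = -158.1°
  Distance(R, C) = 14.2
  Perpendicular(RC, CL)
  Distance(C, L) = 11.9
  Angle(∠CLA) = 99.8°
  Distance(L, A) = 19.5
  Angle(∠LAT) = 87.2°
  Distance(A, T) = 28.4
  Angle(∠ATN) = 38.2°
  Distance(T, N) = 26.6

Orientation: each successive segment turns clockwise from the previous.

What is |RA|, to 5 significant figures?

16.024

R is at the origin; RC runs at -158.1° with length 14.2, so C = (-13.175, -5.2964). RC ⟂ CL, so CL runs at 111.90°; with |CL| = 11.9, L = (-17.614, 5.7448). ∠CLA = 99.8° gives LA at 31.700° from the x-axis; with |LA| = 19.5, A = (-1.0230, 15.992). Then |RA| = |A − R| = 16.024.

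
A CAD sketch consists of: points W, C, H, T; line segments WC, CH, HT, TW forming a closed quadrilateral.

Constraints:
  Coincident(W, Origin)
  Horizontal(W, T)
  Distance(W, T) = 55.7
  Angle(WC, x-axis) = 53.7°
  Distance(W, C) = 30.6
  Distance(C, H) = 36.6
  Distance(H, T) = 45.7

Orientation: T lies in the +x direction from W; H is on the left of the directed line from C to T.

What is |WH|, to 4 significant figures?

66.22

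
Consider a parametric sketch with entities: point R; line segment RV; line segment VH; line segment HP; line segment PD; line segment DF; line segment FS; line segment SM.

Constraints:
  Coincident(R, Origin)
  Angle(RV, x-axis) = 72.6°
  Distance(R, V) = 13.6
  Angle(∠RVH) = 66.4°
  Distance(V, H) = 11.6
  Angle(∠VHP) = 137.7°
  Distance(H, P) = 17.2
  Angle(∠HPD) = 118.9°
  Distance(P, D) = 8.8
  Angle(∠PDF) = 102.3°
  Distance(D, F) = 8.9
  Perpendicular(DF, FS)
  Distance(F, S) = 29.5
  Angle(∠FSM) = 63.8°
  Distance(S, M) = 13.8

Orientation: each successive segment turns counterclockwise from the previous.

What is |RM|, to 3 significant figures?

26.0

The perpendicularity gives FS at right angles to DF, so FS runs at 97.3°; with |FS| = 29.5, S = (-10.8, 20.9). ∠FSM = 63.8° gives SM at -146° from the x-axis; with |SM| = 13.8, M = (-22.3, 13.3). Then |RM| = |M − R| = 26.0.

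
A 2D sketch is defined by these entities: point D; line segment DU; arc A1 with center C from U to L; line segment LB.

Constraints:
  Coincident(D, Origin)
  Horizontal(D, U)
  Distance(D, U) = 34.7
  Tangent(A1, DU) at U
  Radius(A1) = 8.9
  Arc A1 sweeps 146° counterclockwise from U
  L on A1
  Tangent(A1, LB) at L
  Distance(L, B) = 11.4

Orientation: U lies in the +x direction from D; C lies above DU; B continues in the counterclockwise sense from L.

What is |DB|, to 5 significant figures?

37.773

D is at the origin; DU is horizontal with |DU| = 34.7 and U on the +x side, so U = (34.700, 0.0000). A1 meets DU tangentially, so CU is at right angles to DU, so C = U + (0, 8.9) = (34.700, 8.9000). On A1, U sits at bearing -90° from C; a 146° counterclockwise sweep puts L at bearing 56°, so L = C + 8.9·(cos 56°, sin 56°) = (39.677, 16.278). Since A1 is tangent to LB there, CL ⟂ LB, so LB runs along (−sin 56°, cos 56°); with |LB| = 11.4, B = (30.226, 22.653). Then |DB| = |B − D| = 37.773.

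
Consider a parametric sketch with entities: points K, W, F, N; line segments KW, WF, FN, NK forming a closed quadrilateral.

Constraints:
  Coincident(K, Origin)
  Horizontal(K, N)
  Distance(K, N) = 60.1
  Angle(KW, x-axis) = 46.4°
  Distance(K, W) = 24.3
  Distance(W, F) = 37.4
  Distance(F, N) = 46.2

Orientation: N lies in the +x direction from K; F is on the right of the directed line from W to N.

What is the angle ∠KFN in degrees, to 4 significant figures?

107.5°

Checks: |WF| = 37.40 ✓; |FN| = 46.20 ✓.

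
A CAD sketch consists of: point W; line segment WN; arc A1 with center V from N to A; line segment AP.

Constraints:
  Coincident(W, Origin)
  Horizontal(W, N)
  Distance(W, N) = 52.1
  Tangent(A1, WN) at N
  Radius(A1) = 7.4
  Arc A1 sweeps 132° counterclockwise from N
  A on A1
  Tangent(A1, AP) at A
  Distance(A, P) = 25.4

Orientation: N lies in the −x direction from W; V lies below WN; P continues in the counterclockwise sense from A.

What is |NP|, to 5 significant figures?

33.277

W is at the origin; WN is horizontal with |WN| = 52.1 and N on the −x side, so N = (-52.100, 0.0000). A1 meets WN tangentially, so VN is at right angles to WN, so V = N + (0, -7.4) = (-52.100, -7.4000). On A1, N sits at bearing 90° from V; a 132° counterclockwise sweep puts A at bearing 222°, so A = V + 7.4·(cos 222°, sin 222°) = (-57.599, -12.352). The tangent condition forces VA to be normal to AP, so AP runs along (−sin 222°, cos 222°); with |AP| = 25.4, P = (-40.603, -31.227). Then |NP| = |P − N| = 33.277.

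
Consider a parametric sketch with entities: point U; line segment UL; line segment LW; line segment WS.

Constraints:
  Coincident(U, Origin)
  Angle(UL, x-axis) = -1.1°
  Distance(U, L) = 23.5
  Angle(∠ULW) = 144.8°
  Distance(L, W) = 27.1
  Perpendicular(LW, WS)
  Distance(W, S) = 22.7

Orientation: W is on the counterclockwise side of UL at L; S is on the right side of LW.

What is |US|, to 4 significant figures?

58.80

U is at the origin; UL runs at -1.1° with length 23.5, so L = 23.5·(cos -1.1°, sin -1.1°) = (23.50, -0.4511). ∠ULW = 144.8°, so LW runs at -1.1° + (180° − 144.8°) = 34.10° from the x-axis; with |LW| = 27.1, W = L + 27.1·(cos 34.10°, sin 34.10°) = (45.94, 14.74). LW ⟂ WS; with |WS| = 22.7 on the right of LW, S = W + 22.7·(0.5606, -0.8281) = (58.66, -4.055). Then |US| = |S − U| = 58.80.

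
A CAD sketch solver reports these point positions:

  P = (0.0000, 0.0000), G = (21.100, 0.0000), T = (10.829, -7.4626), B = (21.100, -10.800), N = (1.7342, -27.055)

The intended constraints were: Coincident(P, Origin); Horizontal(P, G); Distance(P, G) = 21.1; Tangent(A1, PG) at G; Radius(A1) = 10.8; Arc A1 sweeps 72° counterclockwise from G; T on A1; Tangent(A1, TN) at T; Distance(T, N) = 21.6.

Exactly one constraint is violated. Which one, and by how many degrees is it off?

Tangent(A1, TN) at T — off by 6.90°.

P = (0.00, 0.00) ✓; P.y = 0.00, G.y = 0.00 ✓; |PG| = 21.10 ✓; ∠(BG, GP) = 90.00° ✓; |BG| = 10.80 ✓; bearing(B→T) − bearing(B→G) = 72.00° ✓; |BT| = 10.80 ✓; ∠(BT, TN) = 96.90° ✗; |TN| = 21.60 ✓.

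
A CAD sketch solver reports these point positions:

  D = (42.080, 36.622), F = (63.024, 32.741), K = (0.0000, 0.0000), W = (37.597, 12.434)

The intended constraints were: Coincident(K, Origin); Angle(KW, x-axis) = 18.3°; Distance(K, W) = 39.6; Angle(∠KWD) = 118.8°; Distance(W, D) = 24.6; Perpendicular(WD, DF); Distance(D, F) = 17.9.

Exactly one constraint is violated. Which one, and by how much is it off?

Distance(D, F) = 17.9 — off by 3.40.

K = (0.00, 0.00) ✓; KW at 18.30° ✓; |KW| = 39.60 ✓; ∠KWD = 118.8° ✓; |WD| = 24.60 ✓; ∠(WD, DF) = 90.00° ✓; |DF| = 21.30 ✗.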